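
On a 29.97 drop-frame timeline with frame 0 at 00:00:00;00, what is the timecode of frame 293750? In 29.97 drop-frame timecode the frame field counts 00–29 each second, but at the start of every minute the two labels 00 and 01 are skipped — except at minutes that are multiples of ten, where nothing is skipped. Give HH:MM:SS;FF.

02:43:21;14

Ten DF minutes hold 17982 frames, so frame 293750 lies in block 16 (frames 287712–305693) with 6038 frames into that block.
The block's first minute is 1800 frames and the rest 1798 each; 6038 frames reaches minute 3, so 16 × 18 + 3 × 2 = 294 labels have been skipped so far.
Adding those back, label number 293750 + 294 = 294044 at 30 labels/s is 9801 s + 14 f = 2 h 43 min 21 s frame 14, i.e. 02:43:21;14.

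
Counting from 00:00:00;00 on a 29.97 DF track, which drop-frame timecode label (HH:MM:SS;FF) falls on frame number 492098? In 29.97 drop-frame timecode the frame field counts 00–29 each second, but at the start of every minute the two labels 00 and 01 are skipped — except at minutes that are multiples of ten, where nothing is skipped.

04:33:39;20

Each 10-minute DF block holds 10 × 60 × 30 − 9 × 2 = 17982 frames. 492098 ÷ 17982 → 27 full blocks, remainder 6584.
Within the partial block the first minute is 1800 frames and each further minute 1798, so 3 further minute boundaries passed. Total skipped labels = 18 × 27 + 2 × 3 = 492.
Non-drop label index = 492098 + 492 = 492590; at 30 labels/s that is 04:33:39:20, i.e. DF 04:33:39;20.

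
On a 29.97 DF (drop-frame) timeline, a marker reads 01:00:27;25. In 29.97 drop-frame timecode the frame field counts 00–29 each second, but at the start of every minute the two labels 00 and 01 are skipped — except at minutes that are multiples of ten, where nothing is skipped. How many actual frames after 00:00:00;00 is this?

Complete 10-minute blocks: 6, each 17982 frames → 107892.
Remaining 0 whole minutes in the current block: 0 frames.
Within the current minute: 27 × 30 + 25 = 835. Total = 107892 + 0 + 835 = 108727.

108727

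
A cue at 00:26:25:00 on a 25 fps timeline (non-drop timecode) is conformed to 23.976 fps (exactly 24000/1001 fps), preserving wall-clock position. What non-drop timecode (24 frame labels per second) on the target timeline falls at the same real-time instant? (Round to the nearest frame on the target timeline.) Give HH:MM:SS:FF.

Source frame index: (0×3600 + 26×60 + 25) × 25 + 0 = 39625.
Real time: 39625 / (25) = 1585 s.
Target frame: (1585) × (24000/1001) = 38040000/1001 ≈ 38001.998 → 38002.
At 24 labels/s: frame 38002 → 00:26:23:10.

00:26:23:10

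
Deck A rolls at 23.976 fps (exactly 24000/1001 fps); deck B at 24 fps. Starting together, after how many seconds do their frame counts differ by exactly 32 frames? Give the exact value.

4004/3 seconds

The gap grows by |24 − 24000/1001| = 24/1001 frames per second.
Time for a 32-frame gap: 32 ÷ (24/1001) = 4004/3 s.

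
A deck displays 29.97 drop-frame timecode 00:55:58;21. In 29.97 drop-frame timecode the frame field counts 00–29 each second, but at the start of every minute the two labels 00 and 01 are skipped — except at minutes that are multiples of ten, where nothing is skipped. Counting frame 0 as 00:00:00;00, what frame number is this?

As if non-drop at 30 labels/s: (0 × 3600 + 55 × 60 + 58) × 30 + 21 = 100761.
Minute boundaries passed: 55; those not divisible by 10: 55 − 5 = 50; dropped labels = 2 × 50 = 100.
Actual frame index = 100761 − 100 = 100661.

100661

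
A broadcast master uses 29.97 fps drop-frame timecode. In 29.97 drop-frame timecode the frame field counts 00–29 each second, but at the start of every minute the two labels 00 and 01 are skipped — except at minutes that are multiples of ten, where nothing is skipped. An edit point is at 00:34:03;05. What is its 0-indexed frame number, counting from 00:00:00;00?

Complete 10-minute blocks: 3, each 17982 frames → 53946.
Remaining 4 whole minutes in the current block: 1800 + 3 × 1798 = 7194 frames.
Within the current minute: 3 × 30 + 5 − 2 = 93 (labels ;00/;01 skipped at this minute). Total = 53946 + 7194 + 93 = 61233.

61233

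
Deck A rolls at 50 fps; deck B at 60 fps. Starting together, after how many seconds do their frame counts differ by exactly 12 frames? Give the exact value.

1.2 seconds

The gap grows by |60 − 50| = 10 frames per second.
Time for a 12-frame gap: 12 ÷ (10) = 1.2 s.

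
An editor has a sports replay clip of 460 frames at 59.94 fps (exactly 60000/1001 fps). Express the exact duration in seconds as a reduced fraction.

23023/3000 seconds

Running time = 460 ÷ (60000/1001) = 460 × 1001/60000 = 23023/3000 s.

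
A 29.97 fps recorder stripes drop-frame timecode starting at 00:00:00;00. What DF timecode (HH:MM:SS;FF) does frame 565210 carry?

05:14:19;06

Ten DF minutes hold 17982 frames, so frame 565210 lies in block 31 (frames 557442–575423) with 7768 frames into that block.
The block's first minute is 1800 frames and the rest 1798 each; 7768 frames reaches minute 4, so 31 × 18 + 4 × 2 = 566 labels have been skipped so far.
Adding those back, label number 565210 + 566 = 565776 at 30 labels/s is 18859 s + 6 f = 5 h 14 min 19 s frame 6, i.e. 05:14:19;06.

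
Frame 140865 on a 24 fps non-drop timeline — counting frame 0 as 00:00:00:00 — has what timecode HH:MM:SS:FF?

140865 ÷ 24 = 5869 full seconds, remainder 9 frames.
5869 s = 1 h 37 min 49 s.
Timecode: 01:37:49:09.

01:37:49:09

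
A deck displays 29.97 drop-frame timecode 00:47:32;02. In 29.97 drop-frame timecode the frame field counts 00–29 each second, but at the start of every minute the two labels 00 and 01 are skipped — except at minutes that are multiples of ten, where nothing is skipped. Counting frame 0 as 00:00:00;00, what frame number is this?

Complete 10-minute blocks: 4, each 17982 frames → 71928.
Remaining 7 whole minutes in the current block: 1800 + 6 × 1798 = 12588 frames.
Within the current minute: 32 × 30 + 2 − 2 = 960 (labels ;00/;01 skipped at this minute). Total = 71928 + 12588 + 960 = 85476.

85476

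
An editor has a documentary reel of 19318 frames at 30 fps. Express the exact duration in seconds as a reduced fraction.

Running time = 19318 ÷ (30) = 19318 × 1/30 = 9659/15 s.

9659/15 seconds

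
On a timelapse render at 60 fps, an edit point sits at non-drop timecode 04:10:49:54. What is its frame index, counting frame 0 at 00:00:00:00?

Total seconds to the label: (4 × 3600 + 10 × 60 + 49) = 15049.
Frame index = 15049 × 60 + 54 = 902994.

frame 902994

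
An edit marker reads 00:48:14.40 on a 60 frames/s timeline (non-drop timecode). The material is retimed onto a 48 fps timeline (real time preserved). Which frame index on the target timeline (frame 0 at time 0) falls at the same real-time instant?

Source frame index: (0×3600 + 48×60 + 14) × 60 + 40 = 173680.
Real time: 173680 / (60) = 8684/3 s.
Target frame: (8684/3) × (48) = 138944.

frame 138944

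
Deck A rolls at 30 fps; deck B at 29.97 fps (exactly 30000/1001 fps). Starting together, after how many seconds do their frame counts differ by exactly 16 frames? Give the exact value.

8008/15 seconds

The gap grows by |30000/1001 − 30| = 30/1001 frames per second.
Time for a 16-frame gap: 16 ÷ (30/1001) = 8008/15 s.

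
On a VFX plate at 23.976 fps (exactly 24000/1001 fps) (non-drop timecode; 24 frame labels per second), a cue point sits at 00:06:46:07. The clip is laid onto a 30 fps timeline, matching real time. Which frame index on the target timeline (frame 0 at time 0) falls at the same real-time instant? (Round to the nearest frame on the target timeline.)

frame 12201

Source frame index: (0×3600 + 6×60 + 46) × 24 + 7 = 9751.
Real time: 9751 / (24000/1001) = 9760751/24000 s.
Target frame: (9760751/24000) × (30) = 9760751/800 ≈ 12200.939 → 12201.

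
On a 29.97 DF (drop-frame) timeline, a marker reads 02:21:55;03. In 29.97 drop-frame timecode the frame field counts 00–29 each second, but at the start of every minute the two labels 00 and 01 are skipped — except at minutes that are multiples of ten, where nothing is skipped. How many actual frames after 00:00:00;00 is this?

Complete 10-minute blocks: 14, each 17982 frames → 251748.
Remaining 1 whole minute in the current block: 1800 + 0 × 1798 = 1800 frames.
Within the current minute: 55 × 30 + 3 − 2 = 1651 (labels ;00/;01 skipped at this minute). Total = 251748 + 1800 + 1651 = 255199.

255199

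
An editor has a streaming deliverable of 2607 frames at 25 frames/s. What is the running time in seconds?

Running time = 2607 / (25) = 104.28 s.

104.28 seconds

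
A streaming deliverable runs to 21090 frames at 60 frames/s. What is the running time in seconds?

Running time = 21090 / (60) = 351.5 s.

351.5 seconds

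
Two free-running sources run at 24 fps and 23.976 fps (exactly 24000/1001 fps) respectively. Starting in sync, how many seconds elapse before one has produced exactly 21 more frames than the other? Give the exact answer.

The gap grows by |24000/1001 − 24| = 24/1001 frames per second.
Time for a 21-frame gap: 21 ÷ (24/1001) = 875.875 s.

875.875 seconds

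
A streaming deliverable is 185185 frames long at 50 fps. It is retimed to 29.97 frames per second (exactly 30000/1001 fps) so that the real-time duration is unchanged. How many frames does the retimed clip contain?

111000 frames

Target frames = source frames × (target rate / source rate) = 185185 × (30000/1001)/(50) = 185185 × 600/1001 = 111000.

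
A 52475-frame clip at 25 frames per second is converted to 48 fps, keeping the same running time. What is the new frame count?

100752 frames

Target frames = source frames × (target rate / source rate) = 52475 × (48)/(25) = 52475 × 48/25 = 100752.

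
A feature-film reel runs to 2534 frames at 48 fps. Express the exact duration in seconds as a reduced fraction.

1267/24 seconds

Running time = 2534 ÷ (48) = 2534 × 1/48 = 1267/24 s.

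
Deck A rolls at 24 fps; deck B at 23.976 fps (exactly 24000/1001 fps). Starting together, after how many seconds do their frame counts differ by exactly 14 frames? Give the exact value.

7007/12 seconds

The gap grows by |24000/1001 − 24| = 24/1001 frames per second.
Time for a 14-frame gap: 14 ÷ (24/1001) = 7007/12 s.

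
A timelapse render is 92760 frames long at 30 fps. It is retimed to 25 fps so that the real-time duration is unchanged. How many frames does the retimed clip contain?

77300 frames

Target frames = source frames × (target rate / source rate) = 92760 × (25)/(30) = 92760 × 5/6 = 77300.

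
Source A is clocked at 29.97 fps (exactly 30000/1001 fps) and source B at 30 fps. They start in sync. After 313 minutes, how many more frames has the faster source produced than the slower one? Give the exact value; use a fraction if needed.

313 min = 18780 s.
A emits 30000/1001 × 18780 = 563400000/1001 frames; B emits 30 × 18780 = 563400.
Difference = 563400/1001 frames (≈ 562.8372); B is ahead of A.

563400/1001 frames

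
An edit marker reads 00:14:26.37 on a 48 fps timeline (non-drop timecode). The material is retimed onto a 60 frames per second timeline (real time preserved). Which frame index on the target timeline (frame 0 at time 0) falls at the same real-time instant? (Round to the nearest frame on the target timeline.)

frame 52006

Source frame index: (0×3600 + 14×60 + 26) × 48 + 37 = 41605.
Real time: 41605 / (48) = 41605/48 s.
Target frame: (41605/48) × (60) = 208025/4 ≈ 52006.250 → 52006.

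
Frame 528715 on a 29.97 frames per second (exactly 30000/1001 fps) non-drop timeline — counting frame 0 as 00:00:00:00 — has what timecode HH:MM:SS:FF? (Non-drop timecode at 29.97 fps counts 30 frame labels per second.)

528715 ÷ 30 = 17623 full seconds, remainder 25 frames.
17623 s = 4 h 53 min 43 s.
Timecode: 04:53:43:25.

04:53:43:25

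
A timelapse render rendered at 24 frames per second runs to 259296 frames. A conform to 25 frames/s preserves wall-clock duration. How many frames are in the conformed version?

270100 frames

Target frames = source frames × (target rate / source rate) = 259296 × (25)/(24) = 259296 × 25/24 = 270100.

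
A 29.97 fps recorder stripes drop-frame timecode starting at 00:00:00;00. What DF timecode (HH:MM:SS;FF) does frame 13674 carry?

00:07:36;08

Ten DF minutes hold 17982 frames, so frame 13674 lies in block 0 (frames 0–17981) with 13674 frames into that block.
The block's first minute is 1800 frames and the rest 1798 each; 13674 frames reaches minute 7, so 0 × 18 + 7 × 2 = 14 labels have been skipped so far.
Adding those back, label number 13674 + 14 = 13688 at 30 labels/s is 456 s + 8 f = 0 h 7 min 36 s frame 8, i.e. 00:07:36;08.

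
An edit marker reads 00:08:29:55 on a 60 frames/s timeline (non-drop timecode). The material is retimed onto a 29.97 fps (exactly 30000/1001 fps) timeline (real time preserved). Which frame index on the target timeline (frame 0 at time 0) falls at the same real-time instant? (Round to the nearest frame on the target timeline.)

frame 15282

Source frame index: (0×3600 + 8×60 + 29) × 60 + 55 = 30595.
Real time: 30595 / (60) = 6119/12 s.
Target frame: (6119/12) × (30000/1001) = 15297500/1001 ≈ 15282.218 → 15282.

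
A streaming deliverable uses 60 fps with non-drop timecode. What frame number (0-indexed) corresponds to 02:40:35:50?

Total seconds to the label: (2 × 3600 + 40 × 60 + 35) = 9635.
Frame index = 9635 × 60 + 50 = 578150.

578150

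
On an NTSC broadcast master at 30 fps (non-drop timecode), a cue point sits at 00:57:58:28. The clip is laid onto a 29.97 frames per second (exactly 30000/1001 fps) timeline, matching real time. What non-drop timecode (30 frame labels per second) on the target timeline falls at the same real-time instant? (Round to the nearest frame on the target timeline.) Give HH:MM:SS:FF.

00:57:55:14

Source frame index: (0×3600 + 57×60 + 58) × 30 + 28 = 104368.
Real time: 104368 / (30) = 52184/15 s.
Target frame: (52184/15) × (30000/1001) = 9488000/91 ≈ 104263.736 → 104264.
At 30 labels/s: frame 104264 → 00:57:55:14.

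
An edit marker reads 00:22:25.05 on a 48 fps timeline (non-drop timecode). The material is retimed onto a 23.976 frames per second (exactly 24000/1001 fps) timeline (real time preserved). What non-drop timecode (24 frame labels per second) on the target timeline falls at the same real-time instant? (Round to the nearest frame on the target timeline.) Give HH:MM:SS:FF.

Source frame index: (0×3600 + 22×60 + 25) × 48 + 5 = 64565.
Real time: 64565 / (48) = 64565/48 s.
Target frame: (64565/48) × (24000/1001) = 32282500/1001 ≈ 32250.250 → 32250.
At 24 labels/s: frame 32250 → 00:22:23:18.

00:22:23:18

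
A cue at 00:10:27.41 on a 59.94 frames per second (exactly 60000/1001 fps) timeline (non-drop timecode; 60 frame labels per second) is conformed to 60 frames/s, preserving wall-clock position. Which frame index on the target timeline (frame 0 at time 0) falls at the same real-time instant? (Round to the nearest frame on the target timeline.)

Source frame index: (0×3600 + 10×60 + 27) × 60 + 41 = 37661.
Real time: 37661 / (60000/1001) = 37698661/60000 s.
Target frame: (37698661/60000) × (60) = 37698661/1000 ≈ 37698.661 → 37699.

frame 37699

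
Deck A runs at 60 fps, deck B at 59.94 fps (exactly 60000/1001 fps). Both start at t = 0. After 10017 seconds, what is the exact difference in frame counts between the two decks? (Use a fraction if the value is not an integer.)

85860/143 frames

A emits 60 × 10017 = 601020 frames; B emits 60000/1001 × 10017 = 85860000/143.
Difference = 85860/143 frames (≈ 600.4196); B is behind A.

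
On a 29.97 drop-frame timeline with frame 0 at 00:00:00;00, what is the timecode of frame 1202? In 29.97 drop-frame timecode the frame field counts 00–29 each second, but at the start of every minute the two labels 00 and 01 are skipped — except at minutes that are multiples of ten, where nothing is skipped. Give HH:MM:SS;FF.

Ten DF minutes hold 17982 frames, so frame 1202 lies in block 0 (frames 0–17981) with 1202 frames into that block.
The block's first minute is 1800 frames and the rest 1798 each; 1202 frames reaches minute 0, so 0 × 18 + 0 × 2 = 0 labels have been skipped so far.
Adding those back, label number 1202 + 0 = 1202 at 30 labels/s is 40 s + 2 f = 0 h 0 min 40 s frame 2, i.e. 00:00:40;02.

00:00:40;02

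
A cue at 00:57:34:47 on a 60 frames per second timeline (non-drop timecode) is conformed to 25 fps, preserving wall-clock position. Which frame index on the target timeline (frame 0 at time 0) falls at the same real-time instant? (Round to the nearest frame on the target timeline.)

frame 86370

Source frame index: (0×3600 + 57×60 + 34) × 60 + 47 = 207287.
Real time: 207287 / (60) = 207287/60 s.
Target frame: (207287/60) × (25) = 1036435/12 ≈ 86369.583 → 86370.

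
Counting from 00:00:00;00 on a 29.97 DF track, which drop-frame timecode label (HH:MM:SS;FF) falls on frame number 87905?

00:48:53;03

Ten DF minutes hold 17982 frames, so frame 87905 lies in block 4 (frames 71928–89909) with 15977 frames into that block.
The block's first minute is 1800 frames and the rest 1798 each; 15977 frames reaches minute 8, so 4 × 18 + 8 × 2 = 88 labels have been skipped so far.
Adding those back, label number 87905 + 88 = 87993 at 30 labels/s is 2933 s + 3 f = 0 h 48 min 53 s frame 3, i.e. 00:48:53;03.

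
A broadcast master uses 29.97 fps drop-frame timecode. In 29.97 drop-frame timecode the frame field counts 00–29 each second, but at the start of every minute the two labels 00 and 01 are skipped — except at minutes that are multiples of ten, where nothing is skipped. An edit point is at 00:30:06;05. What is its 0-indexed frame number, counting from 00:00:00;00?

54131

Complete 10-minute blocks: 3, each 17982 frames → 53946.
Remaining 0 whole minutes in the current block: 0 frames.
Within the current minute: 6 × 30 + 5 = 185. Total = 53946 + 0 + 185 = 54131.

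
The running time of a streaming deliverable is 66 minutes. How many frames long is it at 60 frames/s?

237600 frames

66 min = 3960 s.
Frames = 3960 × 60 = 237600.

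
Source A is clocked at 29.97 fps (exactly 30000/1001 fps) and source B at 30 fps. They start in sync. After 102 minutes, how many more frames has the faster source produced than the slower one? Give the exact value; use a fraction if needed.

102 min = 6120 s.
A emits 30000/1001 × 6120 = 183600000/1001 frames; B emits 30 × 6120 = 183600.
Difference = 183600/1001 frames (≈ 183.4166); B is ahead of A.

183600/1001 frames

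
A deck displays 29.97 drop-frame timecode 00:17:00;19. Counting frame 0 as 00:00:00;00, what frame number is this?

30587

As if non-drop at 30 labels/s: (0 × 3600 + 17 × 60 + 0) × 30 + 19 = 30619.
Minute boundaries passed: 17; those not divisible by 10: 17 − 1 = 16; dropped labels = 2 × 16 = 32.
Actual frame index = 30619 − 32 = 30587.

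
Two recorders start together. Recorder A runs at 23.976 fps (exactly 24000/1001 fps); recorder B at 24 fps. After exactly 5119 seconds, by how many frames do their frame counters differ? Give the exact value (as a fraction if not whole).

122856/1001 frames

A emits 24000/1001 × 5119 = 122856000/1001 frames; B emits 24 × 5119 = 122856.
Difference = 122856/1001 frames (≈ 122.7333); B is ahead of A.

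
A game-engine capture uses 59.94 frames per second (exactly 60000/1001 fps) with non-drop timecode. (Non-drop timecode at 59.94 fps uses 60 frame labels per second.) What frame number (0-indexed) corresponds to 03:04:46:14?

665174

Total seconds to the label: (3 × 3600 + 4 × 60 + 46) = 11086.
Frame index = 11086 × 60 + 14 = 665174.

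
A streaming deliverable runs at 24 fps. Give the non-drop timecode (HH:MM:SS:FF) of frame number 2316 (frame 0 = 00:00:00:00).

00:01:36:12

2316 ÷ 24 = 96 full seconds, remainder 12 frames.
96 s = 0 h 1 min 36 s.
Timecode: 00:01:36:12.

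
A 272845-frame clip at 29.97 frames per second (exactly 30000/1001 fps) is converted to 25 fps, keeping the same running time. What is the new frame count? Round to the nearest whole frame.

Frames at target rate = 272845 × (25) / (30000/1001) = 54623569/240 ≈ 227598.204.
Nearest whole frame: 227598.

227598 frames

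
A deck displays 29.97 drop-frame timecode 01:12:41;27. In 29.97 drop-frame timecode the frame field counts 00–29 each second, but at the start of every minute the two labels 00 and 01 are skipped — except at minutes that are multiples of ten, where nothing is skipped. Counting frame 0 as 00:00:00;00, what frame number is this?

130727

Complete 10-minute blocks: 7, each 17982 frames → 125874.
Remaining 2 whole minutes in the current block: 1800 + 1 × 1798 = 3598 frames.
Within the current minute: 41 × 30 + 27 − 2 = 1255 (labels ;00/;01 skipped at this minute). Total = 125874 + 3598 + 1255 = 130727.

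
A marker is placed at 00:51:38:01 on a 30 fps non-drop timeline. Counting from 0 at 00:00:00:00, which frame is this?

Total seconds to the label: (0 × 3600 + 51 × 60 + 38) = 3098.
Frame index = 3098 × 30 + 1 = 92941.

frame 92941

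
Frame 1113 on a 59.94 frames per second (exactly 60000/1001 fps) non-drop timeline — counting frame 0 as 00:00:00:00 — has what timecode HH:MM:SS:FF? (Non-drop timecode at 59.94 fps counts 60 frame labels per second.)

1113 ÷ 60 = 18 full seconds, remainder 33 frames.
18 s = 0 h 0 min 18 s.
Timecode: 00:00:18:33.

00:00:18:33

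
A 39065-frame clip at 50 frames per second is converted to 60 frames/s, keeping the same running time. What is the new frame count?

46878 frames

Frames at target rate = 39065 × (60) / (50) = 46878.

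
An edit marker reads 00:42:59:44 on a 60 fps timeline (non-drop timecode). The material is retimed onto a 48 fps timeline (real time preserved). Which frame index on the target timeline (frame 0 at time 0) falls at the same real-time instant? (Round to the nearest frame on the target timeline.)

Source frame index: (0×3600 + 42×60 + 59) × 60 + 44 = 154784.
Real time: 154784 / (60) = 38696/15 s.
Target frame: (38696/15) × (48) = 619136/5 ≈ 123827.200 → 123827.

frame 123827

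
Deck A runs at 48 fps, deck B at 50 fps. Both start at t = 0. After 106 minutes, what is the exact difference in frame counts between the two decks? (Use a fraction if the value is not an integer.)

12720 frames

106 min = 6360 s.
A emits 48 × 6360 = 305280 frames; B emits 50 × 6360 = 318000.
Difference = 12720 frames; B is ahead of A.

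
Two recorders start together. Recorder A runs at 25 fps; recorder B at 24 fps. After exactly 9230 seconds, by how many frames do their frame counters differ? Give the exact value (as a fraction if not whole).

A emits 25 × 9230 = 230750 frames; B emits 24 × 9230 = 221520.
Difference = 9230 frames; B is behind A.

9230 frames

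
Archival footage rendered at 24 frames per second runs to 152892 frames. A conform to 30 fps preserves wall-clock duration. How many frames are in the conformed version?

Target frames = source frames × (target rate / source rate) = 152892 × (30)/(24) = 152892 × 5/4 = 191115.

191115 frames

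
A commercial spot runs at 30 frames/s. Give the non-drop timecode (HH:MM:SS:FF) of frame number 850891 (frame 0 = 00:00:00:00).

07:52:43:01

850891 ÷ 30 = 28363 full seconds, remainder 1 frame.
28363 s = 7 h 52 min 43 s.
Timecode: 07:52:43:01.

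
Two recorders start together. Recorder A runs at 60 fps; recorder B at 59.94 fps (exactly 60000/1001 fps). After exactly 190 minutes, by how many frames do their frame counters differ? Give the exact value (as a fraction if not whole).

190 min = 11400 s.
A emits 60 × 11400 = 684000 frames; B emits 60000/1001 × 11400 = 684000000/1001.
Difference = 684000/1001 frames (≈ 683.3167); B is behind A.

684000/1001 frames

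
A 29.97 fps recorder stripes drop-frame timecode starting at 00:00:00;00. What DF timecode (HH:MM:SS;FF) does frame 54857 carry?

00:30:30;11

Each 10-minute DF block holds 10 × 60 × 30 − 9 × 2 = 17982 frames. 54857 ÷ 17982 → 3 full blocks, remainder 911.
Within the partial block the first minute is 1800 frames and each further minute 1798, so 0 further minute boundaries passed. Total skipped labels = 18 × 3 + 2 × 0 = 54.
Non-drop label index = 54857 + 54 = 54911; at 30 labels/s that is 00:30:30:11, i.e. DF 00:30:30;11.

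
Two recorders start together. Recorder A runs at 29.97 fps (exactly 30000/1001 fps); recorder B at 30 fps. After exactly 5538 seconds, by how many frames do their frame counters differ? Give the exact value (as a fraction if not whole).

12780/77 frames

A emits 30000/1001 × 5538 = 12780000/77 frames; B emits 30 × 5538 = 166140.
Difference = 12780/77 frames (≈ 165.9740); B is ahead of A.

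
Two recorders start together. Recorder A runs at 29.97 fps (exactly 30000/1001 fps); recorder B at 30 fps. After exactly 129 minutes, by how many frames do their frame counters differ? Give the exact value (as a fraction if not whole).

232200/1001 frames

129 min = 7740 s.
A emits 30000/1001 × 7740 = 232200000/1001 frames; B emits 30 × 7740 = 232200.
Difference = 232200/1001 frames (≈ 231.9680); B is ahead of A.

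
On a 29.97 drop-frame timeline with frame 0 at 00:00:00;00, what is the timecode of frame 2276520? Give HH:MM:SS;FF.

21:05:59;28

Each 10-minute DF block holds 10 × 60 × 30 − 9 × 2 = 17982 frames. 2276520 ÷ 17982 → 126 full blocks, remainder 10788.
Within the partial block the first minute is 1800 frames and each further minute 1798, so 5 further minute boundaries passed. Total skipped labels = 18 × 126 + 2 × 5 = 2278.
Non-drop label index = 2276520 + 2278 = 2278798; at 30 labels/s that is 21:05:59:28, i.e. DF 21:05:59;28.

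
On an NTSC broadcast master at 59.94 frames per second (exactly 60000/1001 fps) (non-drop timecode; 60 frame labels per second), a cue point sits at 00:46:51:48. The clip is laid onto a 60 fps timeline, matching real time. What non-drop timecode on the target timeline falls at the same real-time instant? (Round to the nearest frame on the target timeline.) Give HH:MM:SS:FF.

00:46:54:37

Source frame index: (0×3600 + 46×60 + 51) × 60 + 48 = 168708.
Real time: 168708 / (60000/1001) = 14073059/5000 s.
Target frame: (14073059/5000) × (60) = 42219177/250 ≈ 168876.708 → 168877.
At 60 labels/s: frame 168877 → 00:46:54:37.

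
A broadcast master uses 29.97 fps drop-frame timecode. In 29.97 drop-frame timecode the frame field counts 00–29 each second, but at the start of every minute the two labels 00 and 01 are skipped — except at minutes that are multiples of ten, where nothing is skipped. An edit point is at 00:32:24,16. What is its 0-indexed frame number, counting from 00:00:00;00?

58278

Complete 10-minute blocks: 3, each 17982 frames → 53946.
Remaining 2 whole minutes in the current block: 1800 + 1 × 1798 = 3598 frames.
Within the current minute: 24 × 30 + 16 − 2 = 734 (labels ;00/;01 skipped at this minute). Total = 53946 + 3598 + 734 = 58278.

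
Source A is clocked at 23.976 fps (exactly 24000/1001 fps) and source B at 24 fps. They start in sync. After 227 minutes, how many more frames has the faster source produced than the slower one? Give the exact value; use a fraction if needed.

326880/1001 frames

227 min = 13620 s.
A emits 24000/1001 × 13620 = 326880000/1001 frames; B emits 24 × 13620 = 326880.
Difference = 326880/1001 frames (≈ 326.5534); B is ahead of A.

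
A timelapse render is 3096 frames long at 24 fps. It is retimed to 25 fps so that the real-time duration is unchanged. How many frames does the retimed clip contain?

Target frames = source frames × (target rate / source rate) = 3096 × (25)/(24) = 3096 × 25/24 = 3225.

3225 frames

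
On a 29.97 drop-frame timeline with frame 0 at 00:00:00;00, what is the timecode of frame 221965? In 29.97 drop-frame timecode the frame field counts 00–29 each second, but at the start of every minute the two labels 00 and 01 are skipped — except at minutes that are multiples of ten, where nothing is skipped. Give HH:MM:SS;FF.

Ten DF minutes hold 17982 frames, so frame 221965 lies in block 12 (frames 215784–233765) with 6181 frames into that block.
The block's first minute is 1800 frames and the rest 1798 each; 6181 frames reaches minute 3, so 12 × 18 + 3 × 2 = 222 labels have been skipped so far.
Adding those back, label number 221965 + 222 = 222187 at 30 labels/s is 7406 s + 7 f = 2 h 3 min 26 s frame 7, i.e. 02:03:26;07.

02:03:26;07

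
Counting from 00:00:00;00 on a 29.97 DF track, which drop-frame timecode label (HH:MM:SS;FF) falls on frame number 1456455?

Ten DF minutes hold 17982 frames, so frame 1456455 lies in block 80 (frames 1438560–1456541) with 17895 frames into that block.
The block's first minute is 1800 frames and the rest 1798 each; 17895 frames reaches minute 9, so 80 × 18 + 9 × 2 = 1458 labels have been skipped so far.
Adding those back, label number 1456455 + 1458 = 1457913 at 30 labels/s is 48597 s + 3 f = 13 h 29 min 57 s frame 3, i.e. 13:29:57;03.

13:29:57;03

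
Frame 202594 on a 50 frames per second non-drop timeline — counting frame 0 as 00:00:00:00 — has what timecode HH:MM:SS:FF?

202594 ÷ 50 = 4051 full seconds, remainder 44 frames.
4051 s = 1 h 7 min 31 s.
Timecode: 01:07:31:44.

01:07:31:44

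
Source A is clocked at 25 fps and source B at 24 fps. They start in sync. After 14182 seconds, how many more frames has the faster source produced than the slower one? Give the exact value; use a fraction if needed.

A emits 25 × 14182 = 354550 frames; B emits 24 × 14182 = 340368.
Difference = 14182 frames; B is behind A.

14182 frames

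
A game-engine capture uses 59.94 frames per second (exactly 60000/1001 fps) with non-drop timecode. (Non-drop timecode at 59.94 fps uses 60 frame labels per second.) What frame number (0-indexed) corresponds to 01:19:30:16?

286216

Total seconds to the label: (1 × 3600 + 19 × 60 + 30) = 4770.
Frame index = 4770 × 60 + 16 = 286216.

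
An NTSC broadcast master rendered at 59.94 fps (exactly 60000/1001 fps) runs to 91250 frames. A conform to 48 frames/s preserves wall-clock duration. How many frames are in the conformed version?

73073 frames

Target frames = source frames × (target rate / source rate) = 91250 × (48)/(60000/1001) = 91250 × 1001/1250 = 73073.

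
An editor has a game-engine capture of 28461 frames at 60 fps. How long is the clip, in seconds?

Running time = 28461 / (60) = 474.35 s.

474.35 seconds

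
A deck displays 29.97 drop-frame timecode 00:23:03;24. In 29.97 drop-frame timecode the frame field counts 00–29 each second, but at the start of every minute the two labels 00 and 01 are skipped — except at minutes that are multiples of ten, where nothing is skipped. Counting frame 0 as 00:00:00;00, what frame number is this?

41472

As if non-drop at 30 labels/s: (0 × 3600 + 23 × 60 + 3) × 30 + 24 = 41514.
Minute boundaries passed: 23; those not divisible by 10: 23 − 2 = 21; dropped labels = 2 × 21 = 42.
Actual frame index = 41514 − 42 = 41472.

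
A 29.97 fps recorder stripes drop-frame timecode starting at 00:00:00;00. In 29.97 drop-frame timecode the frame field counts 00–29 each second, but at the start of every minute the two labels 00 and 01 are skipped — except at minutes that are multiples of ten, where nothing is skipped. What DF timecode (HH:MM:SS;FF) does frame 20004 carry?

00:11:07;14

Ten DF minutes hold 17982 frames, so frame 20004 lies in block 1 (frames 17982–35963) with 2022 frames into that block.
The block's first minute is 1800 frames and the rest 1798 each; 2022 frames reaches minute 1, so 1 × 18 + 1 × 2 = 20 labels have been skipped so far.
Adding those back, label number 20004 + 20 = 20024 at 30 labels/s is 667 s + 14 f = 0 h 11 min 7 s frame 14, i.e. 00:11:07;14.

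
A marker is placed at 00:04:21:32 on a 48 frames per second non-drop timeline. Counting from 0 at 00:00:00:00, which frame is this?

Total seconds to the label: (0 × 3600 + 4 × 60 + 21) = 261.
Frame index = 261 × 48 + 32 = 12560.

12560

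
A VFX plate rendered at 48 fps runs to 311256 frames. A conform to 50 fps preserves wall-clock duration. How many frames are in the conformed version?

Target frames = source frames × (target rate / source rate) = 311256 × (50)/(48) = 311256 × 25/24 = 324225.

324225 frames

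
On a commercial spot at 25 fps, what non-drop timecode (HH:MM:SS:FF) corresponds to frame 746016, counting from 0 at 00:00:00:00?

08:17:20:16

746016 ÷ 25 = 29840 full seconds, remainder 16 frames.
29840 s = 8 h 17 min 20 s.
Timecode: 08:17:20:16.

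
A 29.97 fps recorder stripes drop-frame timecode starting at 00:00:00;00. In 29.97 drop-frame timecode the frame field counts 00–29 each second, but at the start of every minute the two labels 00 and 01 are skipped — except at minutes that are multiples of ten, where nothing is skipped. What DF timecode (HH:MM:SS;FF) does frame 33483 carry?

00:18:37;07

Ten DF minutes hold 17982 frames, so frame 33483 lies in block 1 (frames 17982–35963) with 15501 frames into that block.
The block's first minute is 1800 frames and the rest 1798 each; 15501 frames reaches minute 8, so 1 × 18 + 8 × 2 = 34 labels have been skipped so far.
Adding those back, label number 33483 + 34 = 33517 at 30 labels/s is 1117 s + 7 f = 0 h 18 min 37 s frame 7, i.e. 00:18:37;07.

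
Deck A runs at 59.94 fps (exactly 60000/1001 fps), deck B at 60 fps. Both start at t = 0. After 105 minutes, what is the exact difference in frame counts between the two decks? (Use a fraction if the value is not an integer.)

54000/143 frames

105 min = 6300 s.
A emits 60000/1001 × 6300 = 54000000/143 frames; B emits 60 × 6300 = 378000.
Difference = 54000/143 frames (≈ 377.6224); B is ahead of A.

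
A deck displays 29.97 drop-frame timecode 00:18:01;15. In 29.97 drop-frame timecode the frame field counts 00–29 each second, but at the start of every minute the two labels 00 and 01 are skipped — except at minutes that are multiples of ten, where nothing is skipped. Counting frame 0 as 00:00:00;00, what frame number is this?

Complete 10-minute blocks: 1, each 17982 frames → 17982.
Remaining 8 whole minutes in the current block: 1800 + 7 × 1798 = 14386 frames.
Within the current minute: 1 × 30 + 15 − 2 = 43 (labels ;00/;01 skipped at this minute). Total = 17982 + 14386 + 43 = 32411.

32411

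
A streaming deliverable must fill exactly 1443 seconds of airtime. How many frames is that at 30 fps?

43290 frames

Frames = 1443 × 30 = 43290.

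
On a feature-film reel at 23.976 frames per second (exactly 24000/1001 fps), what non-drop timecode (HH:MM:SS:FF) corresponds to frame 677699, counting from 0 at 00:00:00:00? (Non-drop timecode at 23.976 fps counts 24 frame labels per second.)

07:50:37:11

677699 ÷ 24 = 28237 full seconds, remainder 11 frames.
28237 s = 7 h 50 min 37 s.
Timecode: 07:50:37:11.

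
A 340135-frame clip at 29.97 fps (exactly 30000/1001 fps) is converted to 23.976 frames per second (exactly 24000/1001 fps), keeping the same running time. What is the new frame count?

272108 frames

Target frames = source frames × (target rate / source rate) = 340135 × (24000/1001)/(30000/1001) = 340135 × 4/5 = 272108.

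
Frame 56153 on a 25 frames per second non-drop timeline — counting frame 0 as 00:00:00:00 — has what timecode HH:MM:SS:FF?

56153 ÷ 25 = 2246 full seconds, remainder 3 frames.
2246 s = 0 h 37 min 26 s.
Timecode: 00:37:26:03.

00:37:26:03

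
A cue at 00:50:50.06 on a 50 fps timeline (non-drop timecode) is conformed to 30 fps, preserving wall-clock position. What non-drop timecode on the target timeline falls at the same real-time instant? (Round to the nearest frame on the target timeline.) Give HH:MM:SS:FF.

Source frame index: (0×3600 + 50×60 + 50) × 50 + 6 = 152506.
Real time: 152506 / (50) = 76253/25 s.
Target frame: (76253/25) × (30) = 457518/5 ≈ 91503.600 → 91504.
At 30 labels/s: frame 91504 → 00:50:50:04.

00:50:50:04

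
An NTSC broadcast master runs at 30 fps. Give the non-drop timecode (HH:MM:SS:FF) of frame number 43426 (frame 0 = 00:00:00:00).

43426 ÷ 30 = 1447 full seconds, remainder 16 frames.
1447 s = 0 h 24 min 7 s.
Timecode: 00:24:07:16.

00:24:07:16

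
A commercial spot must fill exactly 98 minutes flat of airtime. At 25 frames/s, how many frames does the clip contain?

147000 frames

98 min = 5880 s.
Frames = 5880 × 25 = 147000.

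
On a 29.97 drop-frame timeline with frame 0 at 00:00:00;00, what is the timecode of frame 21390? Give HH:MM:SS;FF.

00:11:53;20

Ten DF minutes hold 17982 frames, so frame 21390 lies in block 1 (frames 17982–35963) with 3408 frames into that block.
The block's first minute is 1800 frames and the rest 1798 each; 3408 frames reaches minute 1, so 1 × 18 + 1 × 2 = 20 labels have been skipped so far.
Adding those back, label number 21390 + 20 = 21410 at 30 labels/s is 713 s + 20 f = 0 h 11 min 53 s frame 20, i.e. 00:11:53;20.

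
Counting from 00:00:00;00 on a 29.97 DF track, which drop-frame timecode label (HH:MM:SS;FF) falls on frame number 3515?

00:01:57;07

Each 10-minute DF block holds 10 × 60 × 30 − 9 × 2 = 17982 frames. 3515 ÷ 17982 → 0 full blocks, remainder 3515.
Within the partial block the first minute is 1800 frames and each further minute 1798, so 1 further minute boundary passed. Total skipped labels = 18 × 0 + 2 × 1 = 2.
Non-drop label index = 3515 + 2 = 3517; at 30 labels/s that is 00:01:57:07, i.e. DF 00:01:57;07.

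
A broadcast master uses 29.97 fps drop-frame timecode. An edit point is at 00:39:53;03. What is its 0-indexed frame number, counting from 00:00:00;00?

Complete 10-minute blocks: 3, each 17982 frames → 53946.
Remaining 9 whole minutes in the current block: 1800 + 8 × 1798 = 16184 frames.
Within the current minute: 53 × 30 + 3 − 2 = 1591 (labels ;00/;01 skipped at this minute). Total = 53946 + 16184 + 1591 = 71721.

71721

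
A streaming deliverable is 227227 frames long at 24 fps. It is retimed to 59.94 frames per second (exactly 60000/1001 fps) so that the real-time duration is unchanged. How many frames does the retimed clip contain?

567500 frames

Target frames = source frames × (target rate / source rate) = 227227 × (60000/1001)/(24) = 227227 × 2500/1001 = 567500.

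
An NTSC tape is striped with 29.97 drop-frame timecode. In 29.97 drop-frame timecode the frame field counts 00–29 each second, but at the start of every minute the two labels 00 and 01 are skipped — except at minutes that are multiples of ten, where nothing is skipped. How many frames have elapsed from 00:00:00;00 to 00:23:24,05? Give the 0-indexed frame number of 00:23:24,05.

42083

Complete 10-minute blocks: 2, each 17982 frames → 35964.
Remaining 3 whole minutes in the current block: 1800 + 2 × 1798 = 5396 frames.
Within the current minute: 24 × 30 + 5 − 2 = 723 (labels ;00/;01 skipped at this minute). Total = 35964 + 5396 + 723 = 42083.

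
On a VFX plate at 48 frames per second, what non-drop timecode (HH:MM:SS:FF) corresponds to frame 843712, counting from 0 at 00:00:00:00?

843712 ÷ 48 = 17577 full seconds, remainder 16 frames.
17577 s = 4 h 52 min 57 s.
Timecode: 04:52:57:16.

04:52:57:16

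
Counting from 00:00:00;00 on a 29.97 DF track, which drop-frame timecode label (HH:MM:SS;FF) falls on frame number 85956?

00:47:48;02

Each 10-minute DF block holds 10 × 60 × 30 − 9 × 2 = 17982 frames. 85956 ÷ 17982 → 4 full blocks, remainder 14028.
Within the partial block the first minute is 1800 frames and each further minute 1798, so 7 further minute boundaries passed. Total skipped labels = 18 × 4 + 2 × 7 = 86.
Non-drop label index = 85956 + 86 = 86042; at 30 labels/s that is 00:47:48:02, i.e. DF 00:47:48;02.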